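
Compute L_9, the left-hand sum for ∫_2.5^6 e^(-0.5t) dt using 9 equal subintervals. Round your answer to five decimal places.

Δt = (6 − 2.5)/9 = 7/18.
Left endpoints: 2.5, 26/9, 59/18, 11/3, 73/18, 40/9, 29/6, 47/9, 101/18.
f(2.5) ≈ 0.28650, f(26/9) ≈ 0.23588, f(59/18) ≈ 0.19420, f(11/3) ≈ 0.15988, f(73/18) ≈ 0.13163, f(40/9) ≈ 0.10837, f(29/6) ≈ 0.08922, f(47/9) ≈ 0.07345, f(101/18) ≈ 0.06047.
Sum = Δt · [f(2.5) + f(26/9) + f(59/18) + ...].
Sum ≈ 0.52095.

0.52095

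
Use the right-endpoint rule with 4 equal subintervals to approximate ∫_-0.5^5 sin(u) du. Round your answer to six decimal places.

0.167604

Δu = (5 − (-0.5))/4 = 1.375.
Right endpoints: 0.875, 2.25, 3.625, 5.
f(0.875) ≈ 0.767544, f(2.25) ≈ 0.778073, f(3.625) ≈ -0.464799, f(5) ≈ -0.958924.
Sum = Δu · [f(0.875) + f(2.25) + f(3.625) + f(5)].
Sum ≈ 0.167604.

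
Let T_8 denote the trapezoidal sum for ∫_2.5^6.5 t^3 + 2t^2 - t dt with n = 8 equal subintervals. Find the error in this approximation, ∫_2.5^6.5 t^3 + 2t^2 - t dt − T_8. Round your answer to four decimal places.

Exact integral: ∫_2.5^6.5 f(t) dt ≈ 591.166667.
T_8 = 593.75.
Error ≈ 591.166667 − 593.75 ≈ -2.5833.

-2.5833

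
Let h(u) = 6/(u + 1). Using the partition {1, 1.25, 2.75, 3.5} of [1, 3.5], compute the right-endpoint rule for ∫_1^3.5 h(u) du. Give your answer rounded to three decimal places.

4.067

Subinterval widths: 0.25, 1.5, 0.75.
Right endpoints: 1.25, 2.75, 3.5.
h(1.25) = 8/3, h(2.75) = 1.6, h(3.5) = 4/3.
Sum = Σ Δu_i · h(u_i).
Sum ≈ 4.067.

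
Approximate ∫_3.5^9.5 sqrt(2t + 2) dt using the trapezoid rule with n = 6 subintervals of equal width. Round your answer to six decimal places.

Δt = (9.5 − 3.5)/6 = 1.
f(3.5) ≈ 3.000000, f(4.5) ≈ 3.316625, f(5.5) ≈ 3.605551, f(6.5) ≈ 3.872983, f(7.5) ≈ 4.123106, f(8.5) ≈ 4.358899, f(9.5) ≈ 4.582576.
T_6 = (Δt/2)·[f(t_0) + 2f(t_1) + ... + 2f(t_{5}) + f(t_6)].
Sum ≈ 23.068452.

23.068452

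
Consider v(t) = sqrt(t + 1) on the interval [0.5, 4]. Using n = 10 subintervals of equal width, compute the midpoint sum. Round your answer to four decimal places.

6.2298

Δt = (4 − 0.5)/10 = 0.35.
Midpoints: 0.675, 1.025, 1.375, 1.725, 2.075, 2.425, 2.775, 3.125, 3.475, 3.825.
v(0.675) ≈ 1.2942, v(1.025) ≈ 1.4230, v(1.375) ≈ 1.5411, v(1.725) ≈ 1.6508, v(2.075) ≈ 1.7536, v(2.425) ≈ 1.8507, v(2.775) ≈ 1.9429, v(3.125) ≈ 2.0310, v(3.475) ≈ 2.1154, v(3.825) ≈ 2.1966.
Sum = Δt · [v(0.675) + v(1.025) + v(1.375) + ...].
Sum ≈ 6.2298.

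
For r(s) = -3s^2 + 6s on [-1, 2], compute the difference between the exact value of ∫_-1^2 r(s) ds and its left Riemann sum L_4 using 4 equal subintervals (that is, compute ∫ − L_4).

Exact integral: ∫_-1^2 r(s) ds = 0.
L_4 = -4.21875.
Error = 0 − (-4.21875) = 4.21875.

4.21875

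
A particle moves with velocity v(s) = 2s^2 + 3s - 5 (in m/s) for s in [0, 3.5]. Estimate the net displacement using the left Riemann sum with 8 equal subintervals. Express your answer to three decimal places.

22.025

Δs = (3.5 − 0)/8 = 0.4375.
Left endpoints: 0, 0.4375, 0.875, 1.3125, 1.75, 2.1875, 2.625, 3.0625.
v(0) = -5, v(0.4375) = -3.3046875, v(0.875) = -0.84375, v(1.3125) = 2.3828125, v(1.75) = 6.375, v(2.1875) = 11.1328125, v(2.625) = 16.65625, v(3.0625) = 22.9453125.
Sum = Δs · [v(0) + v(0.4375) + v(0.875) + ...].
Sum ≈ 22.025.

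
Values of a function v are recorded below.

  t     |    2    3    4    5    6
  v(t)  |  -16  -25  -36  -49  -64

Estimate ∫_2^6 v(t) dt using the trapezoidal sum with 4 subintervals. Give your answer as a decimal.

Δt = 1.
T_4 = (1/2)·[(-16) + 2·(-25) + 2·(-36) + 2·(-49) + (-64)] = -150.

-150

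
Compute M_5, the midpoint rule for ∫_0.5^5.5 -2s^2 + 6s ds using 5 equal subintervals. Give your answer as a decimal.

Δs = (5.5 − 0.5)/5 = 1.
Midpoints: 1, 2, 3, 4, 5.
f(1) = 4, f(2) = 4, f(3) = 0, f(4) = -8, f(5) = -20.
Sum = Δs · [f(1) + f(2) + f(3) + f(4) + f(5)].
Sum = -20.

-20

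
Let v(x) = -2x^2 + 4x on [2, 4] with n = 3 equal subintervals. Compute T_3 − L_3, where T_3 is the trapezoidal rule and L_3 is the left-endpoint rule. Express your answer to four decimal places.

T_3 ≈ -13.629630.
L_3 ≈ -8.296296.
T_3 − L_3 ≈ -5.3333.

-5.3333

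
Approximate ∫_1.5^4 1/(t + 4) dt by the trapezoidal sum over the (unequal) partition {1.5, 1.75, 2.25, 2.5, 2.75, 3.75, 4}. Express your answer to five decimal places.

0.37527

Subinterval widths: 0.25, 0.5, 0.25, 0.25, 1, 0.25.
f(1.5) = 2/11, f(1.75) = 4/23, f(2.25) = 0.16, f(2.5) = 2/13, f(2.75) = 4/27, f(3.75) = 4/31, f(4) = 0.125.
On each subinterval the trapezoid contributes (Δt_i/2)·[f(t_{i-1}) + f(t_i)].
Sum ≈ 0.37527.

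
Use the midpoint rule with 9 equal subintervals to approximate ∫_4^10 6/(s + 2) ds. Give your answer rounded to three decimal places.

Δs = (10 − 4)/9 = 2/3.
Midpoints: 13/3, 5, 17/3, 19/3, 7, 23/3, 25/3, 9, 29/3.
f(13/3) = 18/19, f(5) = 6/7, f(17/3) = 18/23, f(19/3) = 0.72, f(7) = 2/3, f(23/3) = 18/29, f(25/3) = 18/31, f(9) = 6/11, f(29/3) = 18/35.
Sum = Δs · [f(13/3) + f(5) + f(17/3) + ...].
Sum ≈ 4.157.

4.157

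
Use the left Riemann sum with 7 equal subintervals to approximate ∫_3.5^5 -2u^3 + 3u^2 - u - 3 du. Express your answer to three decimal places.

Δu = (5 − 3.5)/7 = 3/14.
Left endpoints: 3.5, 26/7, 55/14, 29/7, 61/14, 32/7, 67/14.
f(3.5) = -55.5, f(26/7) = -23259/343, f(55/14) = -28089/343, f(29/7) = -33567/343, f(61/14) = -79467/686, f(32/7) = -46629/343, f(67/14) = -54294/343.
Sum = Δu · [f(3.5) + f(26/7) + f(55/14) + ...].
Sum ≈ -152.816.

-152.816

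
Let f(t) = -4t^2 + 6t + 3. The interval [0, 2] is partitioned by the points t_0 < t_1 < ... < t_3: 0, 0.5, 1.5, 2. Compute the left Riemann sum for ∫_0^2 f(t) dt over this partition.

8

Subinterval widths: 0.5, 1, 0.5.
Left endpoints: 0, 0.5, 1.5.
f(0) = 3, f(0.5) = 5, f(1.5) = 3.
Sum = Σ Δt_i · f(t_i).
Sum = 8.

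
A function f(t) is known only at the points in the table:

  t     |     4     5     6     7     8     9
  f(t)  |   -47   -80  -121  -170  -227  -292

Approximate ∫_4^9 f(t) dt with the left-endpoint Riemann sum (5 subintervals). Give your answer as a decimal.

Δt = 1.
Sum = 1·[(-47) + (-80) + (-121) + (-170) + (-227)] = -645.

-645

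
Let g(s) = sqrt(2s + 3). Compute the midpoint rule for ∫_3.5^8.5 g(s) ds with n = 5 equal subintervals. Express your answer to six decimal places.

19.277164

Δs = (8.5 − 3.5)/5 = 1.
Midpoints: 4, 5, 6, 7, 8.
g(4) ≈ 3.316625, g(5) ≈ 3.605551, g(6) ≈ 3.872983, g(7) ≈ 4.123106, g(8) ≈ 4.358899.
Sum = Δs · [g(4) + g(5) + g(6) + g(7) + g(8)].
Sum ≈ 19.277164.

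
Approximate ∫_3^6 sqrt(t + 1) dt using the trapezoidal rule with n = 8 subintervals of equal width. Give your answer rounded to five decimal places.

7.01279

Δt = (6 − 3)/8 = 0.375.
f(3) ≈ 2.00000, f(3.375) ≈ 2.09165, f(3.75) ≈ 2.17945, f(4.125) ≈ 2.26385, f(4.5) ≈ 2.34521, f(4.875) ≈ 2.42384, f(5.25) ≈ 2.50000, f(5.625) ≈ 2.57391, f(6) ≈ 2.64575.
T_8 = (Δt/2)·[f(t_0) + 2f(t_1) + ... + 2f(t_{7}) + f(t_8)].
Sum ≈ 7.01279.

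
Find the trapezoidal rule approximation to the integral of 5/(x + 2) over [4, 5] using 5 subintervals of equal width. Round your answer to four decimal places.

0.7709

Δx = (5 − 4)/5 = 0.2.
f(4) = 5/6, f(4.2) = 25/31, f(4.4) = 0.78125, f(4.6) = 25/33, f(4.8) = 25/34, f(5) = 5/7.
T_5 = (Δx/2)·[f(x_0) + 2f(x_1) + ... + 2f(x_{4}) + f(x_5)].
Sum ≈ 0.7709.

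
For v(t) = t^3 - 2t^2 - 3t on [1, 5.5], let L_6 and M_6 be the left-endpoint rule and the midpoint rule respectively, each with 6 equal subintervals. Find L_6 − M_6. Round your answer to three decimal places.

-30.111

L_6 = 42.64453125.
M_6 ≈ 72.75586.
L_6 − M_6 ≈ -30.111.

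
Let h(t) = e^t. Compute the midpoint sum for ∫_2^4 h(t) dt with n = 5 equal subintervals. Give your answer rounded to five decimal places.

46.89583

Δt = (4 − 2)/5 = 0.4.
Midpoints: 2.2, 2.6, 3, 3.4, 3.8.
h(2.2) ≈ 9.02501, h(2.6) ≈ 13.46374, h(3) ≈ 20.08554, h(3.4) ≈ 29.96410, h(3.8) ≈ 44.70118.
Sum = Δt · [h(2.2) + h(2.6) + h(3) + h(3.4) + h(3.8)].
Sum ≈ 46.89583.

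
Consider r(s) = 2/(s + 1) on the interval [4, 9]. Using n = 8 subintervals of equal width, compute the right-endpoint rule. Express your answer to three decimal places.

1.326

Δs = (9 − 4)/8 = 0.625.
Right endpoints: 4.625, 5.25, 5.875, 6.5, 7.125, 7.75, 8.375, 9.
r(4.625) = 16/45, r(5.25) = 0.32, r(5.875) = 16/55, r(6.5) = 4/15, r(7.125) = 16/65, r(7.75) = 8/35, r(8.375) = 16/75, r(9) = 0.2.
Sum = Δs · [r(4.625) + r(5.25) + r(5.875) + ...].
Sum ≈ 1.326.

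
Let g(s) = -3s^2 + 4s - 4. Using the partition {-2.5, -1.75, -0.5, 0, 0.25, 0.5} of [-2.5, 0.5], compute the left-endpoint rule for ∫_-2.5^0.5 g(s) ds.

Subinterval widths: 0.75, 1.25, 0.5, 0.25, 0.25.
Left endpoints: -2.5, -1.75, -0.5, 0, 0.25.
g(-2.5) = -32.75, g(-1.75) = -20.1875, g(-0.5) = -6.75, g(0) = -4, g(0.25) = -3.1875.
Sum = Σ Δs_i · g(s_i).
Sum = -54.96875.

-54.96875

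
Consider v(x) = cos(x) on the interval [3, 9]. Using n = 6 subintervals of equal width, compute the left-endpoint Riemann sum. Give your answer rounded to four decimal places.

Δx = (9 − 3)/6 = 1.
Left endpoints: 3, 4, 5, 6, 7, 8.
v(3) ≈ -0.9900, v(4) ≈ -0.6536, v(5) ≈ 0.2837, v(6) ≈ 0.9602, v(7) ≈ 0.7539, v(8) ≈ -0.1455.
Sum = Δx · [v(3) + v(4) + v(5) + ...].
Sum ≈ 0.2086.

0.2086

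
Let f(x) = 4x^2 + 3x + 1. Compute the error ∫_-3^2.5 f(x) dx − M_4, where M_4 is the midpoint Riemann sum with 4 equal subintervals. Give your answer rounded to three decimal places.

Exact integral: ∫_-3^2.5 f(x) dx ≈ 58.20833.
M_4 = 54.7421875.
Error ≈ 58.20833 − 54.7421875 ≈ 3.466.

3.466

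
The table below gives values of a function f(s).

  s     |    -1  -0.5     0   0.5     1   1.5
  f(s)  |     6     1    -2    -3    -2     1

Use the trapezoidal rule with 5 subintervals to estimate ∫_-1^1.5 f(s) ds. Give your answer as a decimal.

Δs = 0.5.
T_5 = (0.5/2)·[6 + 2·1 + 2·(-2) + 2·(-3) + 2·(-2) + 1] = -1.25.

-1.25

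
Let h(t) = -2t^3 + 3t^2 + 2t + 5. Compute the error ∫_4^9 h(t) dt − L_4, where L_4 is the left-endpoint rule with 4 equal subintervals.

Exact integral: ∫_4^9 h(t) dt = -2397.5.
L_4 = -1741.25.
Error = -2397.5 − (-1741.25) = -656.25.

-656.25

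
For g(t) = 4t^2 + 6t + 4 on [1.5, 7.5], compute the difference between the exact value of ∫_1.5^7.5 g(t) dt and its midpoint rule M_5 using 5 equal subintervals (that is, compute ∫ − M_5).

Exact integral: ∫_1.5^7.5 g(t) dt = 744.
M_5 = 741.12.
Error = 744 − 741.12 = 2.88.

2.88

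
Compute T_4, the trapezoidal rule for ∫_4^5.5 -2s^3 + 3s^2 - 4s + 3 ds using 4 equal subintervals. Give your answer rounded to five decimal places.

Δs = (5.5 − 4)/4 = 0.375.
f(4) = -93, f(4.375) = -124.55859375, f(4.75) = -162.65625, f(5.125) = -207.92578125, f(5.5) = -261.
T_4 = (Δs/2)·[f(s_0) + 2f(s_1) + 2f(s_2) + 2f(s_3) + f(s_4)].
Sum ≈ -252.05273.

-252.05273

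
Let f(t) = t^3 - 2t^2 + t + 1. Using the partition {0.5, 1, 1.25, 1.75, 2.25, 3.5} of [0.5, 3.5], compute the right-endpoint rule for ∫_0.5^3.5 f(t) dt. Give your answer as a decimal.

32.61328125

Subinterval widths: 0.5, 0.25, 0.5, 0.5, 1.25.
Right endpoints: 1, 1.25, 1.75, 2.25, 3.5.
f(1) = 1, f(1.25) = 1.078125, f(1.75) = 1.984375, f(2.25) = 4.515625, f(3.5) = 22.875.
Sum = Σ Δt_i · f(t_i).
Sum = 32.61328125.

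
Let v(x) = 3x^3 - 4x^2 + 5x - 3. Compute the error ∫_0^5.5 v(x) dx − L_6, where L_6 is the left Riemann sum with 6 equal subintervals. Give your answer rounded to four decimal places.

169.9287

Exact integral: ∫_0^5.5 v(x) dx ≈ 523.588542.
L_6 ≈ 353.659867.
Error ≈ 523.588542 − 353.659867 ≈ 169.9287.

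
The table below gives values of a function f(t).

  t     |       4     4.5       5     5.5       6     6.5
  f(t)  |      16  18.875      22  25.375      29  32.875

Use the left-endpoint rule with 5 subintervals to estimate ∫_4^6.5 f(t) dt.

55.625

Δt = 0.5.
Sum = 0.5·[16 + 18.875 + 22 + 25.375 + 29] = 55.625.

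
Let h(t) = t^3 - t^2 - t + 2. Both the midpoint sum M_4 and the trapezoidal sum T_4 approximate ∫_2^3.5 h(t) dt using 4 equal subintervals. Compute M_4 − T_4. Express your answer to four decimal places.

-0.3823

M_4 ≈ 20.638184.
T_4 ≈ 21.020508.
M_4 − T_4 ≈ -0.3823.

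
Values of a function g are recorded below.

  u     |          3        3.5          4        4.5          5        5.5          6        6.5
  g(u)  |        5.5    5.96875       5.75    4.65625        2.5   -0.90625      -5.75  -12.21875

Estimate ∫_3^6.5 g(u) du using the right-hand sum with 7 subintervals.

0

Δu = 0.5.
Sum = 0.5·[5.96875 + 5.75 + 4.65625 + 2.5 + (-0.90625) + (-5.75) + (-12.21875)] = 0.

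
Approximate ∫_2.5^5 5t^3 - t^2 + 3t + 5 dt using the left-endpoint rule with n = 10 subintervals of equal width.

Δt = (5 − 2.5)/10 = 0.25.
Left endpoints: 2.5, 2.75, 3, 3.25, 3.5, 3.75, 4, 4.25, 4.5, 4.75.
f(2.5) = 84.375, f(2.75) = 109.671875, f(3) = 140, f(3.25) = 175.828125, f(3.5) = 217.625, f(3.75) = 265.859375, f(4) = 321, f(4.25) = 383.515625, f(4.5) = 453.875, f(4.75) = 532.546875.
Sum = Δt · [f(2.5) + f(2.75) + f(3) + ...].
Sum = 671.07421875.

671.07421875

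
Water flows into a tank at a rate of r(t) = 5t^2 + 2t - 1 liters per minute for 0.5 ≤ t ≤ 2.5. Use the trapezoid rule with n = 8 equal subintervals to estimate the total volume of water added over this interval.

Δt = (2.5 − 0.5)/8 = 0.25.
r(0.5) = 1.25, r(0.75) = 3.3125, r(1) = 6, r(1.25) = 9.3125, r(1.5) = 13.25, r(1.75) = 17.8125, r(2) = 23, r(2.25) = 28.8125, r(2.5) = 35.25.
T_8 = (Δt/2)·[r(t_0) + 2r(t_1) + ... + 2r(t_{7}) + r(t_8)].
Sum = 29.9375.

29.9375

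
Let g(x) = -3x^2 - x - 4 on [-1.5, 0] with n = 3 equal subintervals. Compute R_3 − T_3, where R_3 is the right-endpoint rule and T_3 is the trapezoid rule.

R_3 = -7.125.
T_3 = -8.4375.
R_3 − T_3 = 1.3125.

1.3125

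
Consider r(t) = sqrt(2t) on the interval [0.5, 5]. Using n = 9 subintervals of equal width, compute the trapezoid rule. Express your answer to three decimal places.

Δt = (5 − 0.5)/9 = 0.5.
r(0.5) ≈ 1.000, r(1) ≈ 1.414, r(1.5) ≈ 1.732, r(2) ≈ 2.000, r(2.5) ≈ 2.236, r(3) ≈ 2.449, r(3.5) ≈ 2.646, r(4) ≈ 2.828, r(4.5) ≈ 3.000, r(5) ≈ 3.162.
T_9 = (Δt/2)·[r(t_0) + 2r(t_1) + ... + 2r(t_{8}) + r(t_9)].
Sum ≈ 10.194.

10.194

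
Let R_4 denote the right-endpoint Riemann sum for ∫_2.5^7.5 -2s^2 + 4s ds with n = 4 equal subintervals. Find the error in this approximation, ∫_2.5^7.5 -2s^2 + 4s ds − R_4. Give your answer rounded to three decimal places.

52.604

Exact integral: ∫_2.5^7.5 f(s) ds ≈ -170.83333.
R_4 = -223.4375.
Error ≈ -170.83333 − (-223.4375) ≈ 52.604.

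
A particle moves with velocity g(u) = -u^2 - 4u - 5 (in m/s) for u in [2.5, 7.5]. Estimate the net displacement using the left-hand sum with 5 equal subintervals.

Δu = (7.5 − 2.5)/5 = 1.
Left endpoints: 2.5, 3.5, 4.5, 5.5, 6.5.
g(2.5) = -21.25, g(3.5) = -31.25, g(4.5) = -43.25, g(5.5) = -57.25, g(6.5) = -73.25.
Sum = Δu · [g(2.5) + g(3.5) + g(4.5) + g(5.5) + g(6.5)].
Sum = -226.25.

-226.25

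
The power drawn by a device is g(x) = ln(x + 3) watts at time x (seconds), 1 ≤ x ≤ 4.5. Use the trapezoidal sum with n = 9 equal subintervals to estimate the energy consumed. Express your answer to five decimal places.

Δx = (4.5 − 1)/9 = 7/18.
g(1) ≈ 1.38629, g(25/18) ≈ 1.47908, g(16/9) ≈ 1.56398, g(13/6) ≈ 1.64223, g(23/9) ≈ 1.71480, g(53/18) ≈ 1.78246, g(10/3) ≈ 1.84583, g(67/18) ≈ 1.90542, g(37/9) ≈ 1.96166, g(4.5) ≈ 2.01490.
T_9 = (Δx/2)·[g(x_0) + 2g(x_1) + ... + 2g(x_{8}) + g(x_9)].
Sum ≈ 6.06513.

6.06513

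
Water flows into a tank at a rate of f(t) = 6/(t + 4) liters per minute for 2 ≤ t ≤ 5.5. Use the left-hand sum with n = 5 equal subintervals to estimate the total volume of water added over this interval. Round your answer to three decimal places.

Δt = (5.5 − 2)/5 = 0.7.
Left endpoints: 2, 2.7, 3.4, 4.1, 4.8.
f(2) = 1, f(2.7) = 60/67, f(3.4) = 30/37, f(4.1) = 20/27, f(4.8) = 15/22.
Sum = Δt · [f(2) + f(2.7) + f(3.4) + f(4.1) + f(4.8)].
Sum ≈ 2.890.

2.890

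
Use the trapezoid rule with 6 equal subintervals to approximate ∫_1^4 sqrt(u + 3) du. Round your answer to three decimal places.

7.012

Δu = (4 − 1)/6 = 0.5.
f(1) ≈ 2.000, f(1.5) ≈ 2.121, f(2) ≈ 2.236, f(2.5) ≈ 2.345, f(3) ≈ 2.449, f(3.5) ≈ 2.550, f(4) ≈ 2.646.
T_6 = (Δu/2)·[f(u_0) + 2f(u_1) + ... + 2f(u_{5}) + f(u_6)].
Sum ≈ 7.012.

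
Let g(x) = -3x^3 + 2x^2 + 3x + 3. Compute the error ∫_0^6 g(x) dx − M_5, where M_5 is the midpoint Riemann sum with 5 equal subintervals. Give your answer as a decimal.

Exact integral: ∫_0^6 g(x) dx = -756.
M_5 = -738.
Error = -756 − (-738) = -18.

-18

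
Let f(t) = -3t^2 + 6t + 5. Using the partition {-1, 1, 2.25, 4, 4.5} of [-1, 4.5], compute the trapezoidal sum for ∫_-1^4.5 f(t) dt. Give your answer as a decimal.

-14.59375

Subinterval widths: 2, 1.25, 1.75, 0.5.
f(-1) = -4, f(1) = 8, f(2.25) = 3.3125, f(4) = -19, f(4.5) = -28.75.
On each subinterval the trapezoid contributes (Δt_i/2)·[f(t_{i-1}) + f(t_i)].
Sum = -14.59375.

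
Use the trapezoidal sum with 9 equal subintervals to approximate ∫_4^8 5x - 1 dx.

116

Δx = (8 − 4)/9 = 4/9.
f(4) = 19, f(40/9) = 191/9, f(44/9) = 211/9, f(16/3) = 77/3, f(52/9) = 251/9, f(56/9) = 271/9, f(20/3) = 97/3, f(64/9) = 311/9, f(68/9) = 331/9, f(8) = 39.
T_9 = (Δx/2)·[f(x_0) + 2f(x_1) + ... + 2f(x_{8}) + f(x_9)].
Sum = 116.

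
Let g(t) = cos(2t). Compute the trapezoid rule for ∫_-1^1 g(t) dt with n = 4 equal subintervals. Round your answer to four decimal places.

0.8322

Δt = (1 − (-1))/4 = 0.5.
g(-1) ≈ -0.4161, g(-0.5) ≈ 0.5403, g(0) ≈ 1.0000, g(0.5) ≈ 0.5403, g(1) ≈ -0.4161.
T_4 = (Δt/2)·[g(t_0) + 2g(t_1) + 2g(t_2) + 2g(t_3) + g(t_4)].
Sum ≈ 0.8322.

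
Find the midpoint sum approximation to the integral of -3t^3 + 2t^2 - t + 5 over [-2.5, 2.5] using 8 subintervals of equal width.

45.5078125

Δt = (2.5 − (-2.5))/8 = 0.625.
Midpoints: -2.1875, -1.5625, -0.9375, -0.3125, 0.3125, 0.9375, 1.5625, 2.1875.
f(-2.1875) = 197265/4096, f(-1.5625) = 93755/4096, f(-0.9375) = 41645/4096, f(-0.3125) = 22935/4096, f(0.3125) = 19625/4096, f(0.9375) = 13715/4096, f(1.5625) = -12795/4096, f(2.1875) = -77905/4096.
Sum = Δt · [f(-2.1875) + f(-1.5625) + f(-0.9375) + ...].
Sum = 45.5078125.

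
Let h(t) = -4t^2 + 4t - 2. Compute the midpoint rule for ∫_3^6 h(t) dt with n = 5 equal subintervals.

-203.64

Δt = (6 − 3)/5 = 0.6.
Midpoints: 3.3, 3.9, 4.5, 5.1, 5.7.
h(3.3) = -32.36, h(3.9) = -47.24, h(4.5) = -65, h(5.1) = -85.64, h(5.7) = -109.16.
Sum = Δt · [h(3.3) + h(3.9) + h(4.5) + h(5.1) + h(5.7)].
Sum = -203.64.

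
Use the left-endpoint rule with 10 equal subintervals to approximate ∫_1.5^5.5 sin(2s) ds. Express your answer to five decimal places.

Δs = (5.5 − 1.5)/10 = 0.4.
Left endpoints: 1.5, 1.9, 2.3, 2.7, 3.1, 3.5, 3.9, 4.3, 4.7, 5.1.
f(1.5) ≈ 0.14112, f(1.9) ≈ -0.61186, f(2.3) ≈ -0.99369, f(2.7) ≈ -0.77276, f(3.1) ≈ -0.08309, f(3.5) ≈ 0.65699, f(3.9) ≈ 0.99854, f(4.3) ≈ 0.73440, f(4.7) ≈ 0.02478, f(5.1) ≈ -0.69987.
Sum = Δs · [f(1.5) + f(1.9) + f(2.3) + ...].
Sum ≈ -0.24218.

-0.24218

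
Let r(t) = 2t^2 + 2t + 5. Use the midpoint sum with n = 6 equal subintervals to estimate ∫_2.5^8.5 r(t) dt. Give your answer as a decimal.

Δt = (8.5 − 2.5)/6 = 1.
Midpoints: 3, 4, 5, 6, 7, 8.
r(3) = 29, r(4) = 45, r(5) = 65, r(6) = 89, r(7) = 117, r(8) = 149.
Sum = Δt · [r(3) + r(4) + r(5) + ...].
Sum = 494.

494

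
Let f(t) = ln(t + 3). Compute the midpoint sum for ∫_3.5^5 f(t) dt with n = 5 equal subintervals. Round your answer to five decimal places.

Δt = (5 − 3.5)/5 = 0.3.
Midpoints: 3.65, 3.95, 4.25, 4.55, 4.85.
f(3.65) ≈ 1.89462, f(3.95) ≈ 1.93874, f(4.25) ≈ 1.98100, f(4.55) ≈ 2.02155, f(4.85) ≈ 2.06051.
Sum = Δt · [f(3.65) + f(3.95) + f(4.25) + f(4.55) + f(4.85)].
Sum ≈ 2.96893.

2.96893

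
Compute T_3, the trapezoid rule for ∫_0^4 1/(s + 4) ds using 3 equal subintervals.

Δs = (4 − 0)/3 = 4/3.
f(0) = 0.25, f(4/3) = 0.1875, f(8/3) = 0.15, f(4) = 0.125.
T_3 = (Δs/2)·[f(s_0) + 2f(s_1) + 2f(s_2) + f(s_3)].
Sum = 0.7.

0.7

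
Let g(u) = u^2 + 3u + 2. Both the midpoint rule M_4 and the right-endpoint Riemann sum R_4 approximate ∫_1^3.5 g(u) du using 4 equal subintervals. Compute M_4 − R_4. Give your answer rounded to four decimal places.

-6.1035

M_4 ≈ 35.751953.
R_4 = 41.85546875.
M_4 − R_4 ≈ -6.1035.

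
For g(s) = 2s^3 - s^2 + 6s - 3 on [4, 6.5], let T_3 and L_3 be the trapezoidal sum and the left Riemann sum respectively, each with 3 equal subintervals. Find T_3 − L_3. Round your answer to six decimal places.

170.833333

T_3 ≈ 774.39814815.
L_3 ≈ 603.56481481.
T_3 − L_3 ≈ 170.833333.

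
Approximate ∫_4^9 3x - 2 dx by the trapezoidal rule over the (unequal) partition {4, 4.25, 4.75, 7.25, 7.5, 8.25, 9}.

87.5

Subinterval widths: 0.25, 0.5, 2.5, 0.25, 0.75, 0.75.
f(4) = 10, f(4.25) = 10.75, f(4.75) = 12.25, f(7.25) = 19.75, f(7.5) = 20.5, f(8.25) = 22.75, f(9) = 25.
On each subinterval the trapezoid contributes (Δx_i/2)·[f(x_{i-1}) + f(x_i)].
Sum = 87.5.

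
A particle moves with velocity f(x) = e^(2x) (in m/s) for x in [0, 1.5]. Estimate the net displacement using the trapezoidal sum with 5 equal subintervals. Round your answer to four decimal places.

Δx = (1.5 − 0)/5 = 0.3.
f(0) ≈ 1.0000, f(0.3) ≈ 1.8221, f(0.6) ≈ 3.3201, f(0.9) ≈ 6.0496, f(1.2) ≈ 11.0232, f(1.5) ≈ 20.0855.
T_5 = (Δx/2)·[f(x_0) + 2f(x_1) + ... + 2f(x_{4}) + f(x_5)].
Sum ≈ 9.8273.

9.8273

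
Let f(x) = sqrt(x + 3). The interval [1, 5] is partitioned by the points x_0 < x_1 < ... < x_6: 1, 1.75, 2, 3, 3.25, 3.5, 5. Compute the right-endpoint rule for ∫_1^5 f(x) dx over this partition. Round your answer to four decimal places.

Subinterval widths: 0.75, 0.25, 1, 0.25, 0.25, 1.5.
Right endpoints: 1.75, 2, 3, 3.25, 3.5, 5.
f(1.75) ≈ 2.1794, f(2) ≈ 2.2361, f(3) ≈ 2.4495, f(3.25) ≈ 2.5000, f(3.5) ≈ 2.5495, f(5) ≈ 2.8284.
Sum = Σ Δx_i · f(x_i).
Sum ≈ 10.1481.

10.1481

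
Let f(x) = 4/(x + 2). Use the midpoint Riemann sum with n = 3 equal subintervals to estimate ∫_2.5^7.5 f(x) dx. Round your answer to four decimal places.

2.9716

Δx = (7.5 − 2.5)/3 = 5/3.
Midpoints: 10/3, 5, 20/3.
f(10/3) = 0.75, f(5) = 4/7, f(20/3) = 6/13.
Sum = Δx · [f(10/3) + f(5) + f(20/3)].
Sum ≈ 2.9716.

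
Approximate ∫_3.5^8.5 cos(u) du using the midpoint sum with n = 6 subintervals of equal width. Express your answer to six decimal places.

Δu = (8.5 − 3.5)/6 = 5/6.
Midpoints: 47/12, 4.75, 67/12, 77/12, 7.25, 97/12.
f(47/12) ≈ -0.714369, f(4.75) ≈ 0.037602, f(67/12) ≈ 0.764938, f(77/12) ≈ 0.991105, f(7.25) ≈ 0.567924, f(97/12) ≈ -0.227346.
Sum = Δu · [f(47/12) + f(4.75) + f(67/12) + ...].
Sum ≈ 1.183211.

1.183211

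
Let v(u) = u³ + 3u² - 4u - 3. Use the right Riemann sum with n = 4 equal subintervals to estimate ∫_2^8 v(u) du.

1921.5

Δu = (8 − 2)/4 = 1.5.
Right endpoints: 3.5, 5, 6.5, 8.
v(3.5) = 62.625, v(5) = 177, v(6.5) = 372.375, v(8) = 669.
Sum = Δu · [v(3.5) + v(5) + v(6.5) + v(8)].
Sum = 1921.5.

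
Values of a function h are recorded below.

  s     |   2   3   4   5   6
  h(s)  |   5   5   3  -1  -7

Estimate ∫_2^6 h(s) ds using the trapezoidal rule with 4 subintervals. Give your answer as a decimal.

Δs = 1.
T_4 = (1/2)·[5 + 2·5 + 2·3 + 2·(-1) + (-7)] = 6.

6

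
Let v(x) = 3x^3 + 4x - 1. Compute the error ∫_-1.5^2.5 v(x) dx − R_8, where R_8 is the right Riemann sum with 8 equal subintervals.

Exact integral: ∫_-1.5^2.5 v(x) dx = 29.5.
R_8 = 48.5.
Error = 29.5 − 48.5 = -19.

-19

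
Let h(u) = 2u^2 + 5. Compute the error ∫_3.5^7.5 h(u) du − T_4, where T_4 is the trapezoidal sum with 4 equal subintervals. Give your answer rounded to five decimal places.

-1.33333

Exact integral: ∫_3.5^7.5 h(u) du ≈ 272.6666667.
T_4 = 274.
Error ≈ 272.6666667 − 274 ≈ -1.33333.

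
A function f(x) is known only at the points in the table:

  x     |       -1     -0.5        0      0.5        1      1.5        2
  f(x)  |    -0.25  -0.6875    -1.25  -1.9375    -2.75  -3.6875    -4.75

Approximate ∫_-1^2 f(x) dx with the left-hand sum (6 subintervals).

Δx = 0.5.
Sum = 0.5·[(-0.25) + (-0.6875) + (-1.25) + (-1.9375) + (-2.75) + (-3.6875)] = -5.28125.

-5.28125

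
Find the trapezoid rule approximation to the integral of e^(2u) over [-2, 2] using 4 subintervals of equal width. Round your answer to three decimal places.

35.833

Δu = (2 − (-2))/4 = 1.
f(-2) ≈ 0.018, f(-1) ≈ 0.135, f(0) ≈ 1.000, f(1) ≈ 7.389, f(2) ≈ 54.598.
T_4 = (Δu/2)·[f(u_0) + 2f(u_1) + 2f(u_2) + 2f(u_3) + f(u_4)].
Sum ≈ 35.833.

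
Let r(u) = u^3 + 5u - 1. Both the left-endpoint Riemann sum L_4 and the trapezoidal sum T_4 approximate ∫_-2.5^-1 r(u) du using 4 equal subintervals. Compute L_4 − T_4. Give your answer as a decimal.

-4.1484375

L_4 ≈ -28.473633.
T_4 ≈ -24.325195.
L_4 − T_4 = -4.1484375.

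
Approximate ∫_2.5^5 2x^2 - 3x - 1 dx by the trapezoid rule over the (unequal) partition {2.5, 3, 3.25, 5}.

Subinterval widths: 0.5, 0.25, 1.75.
f(2.5) = 4, f(3) = 8, f(3.25) = 10.375, f(5) = 34.
On each subinterval the trapezoid contributes (Δx_i/2)·[f(x_{i-1}) + f(x_i)].
Sum = 44.125.

44.125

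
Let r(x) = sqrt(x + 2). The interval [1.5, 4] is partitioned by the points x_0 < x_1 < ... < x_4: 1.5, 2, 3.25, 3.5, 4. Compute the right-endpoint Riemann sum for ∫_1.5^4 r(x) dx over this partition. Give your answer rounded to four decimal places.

Subinterval widths: 0.5, 1.25, 0.25, 0.5.
Right endpoints: 2, 3.25, 3.5, 4.
r(2) ≈ 2.0000, r(3.25) ≈ 2.2913, r(3.5) ≈ 2.3452, r(4) ≈ 2.4495.
Sum = Σ Δx_i · r(x_i).
Sum ≈ 5.6752.

5.6752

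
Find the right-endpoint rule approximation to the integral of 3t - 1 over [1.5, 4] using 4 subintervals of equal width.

Δt = (4 − 1.5)/4 = 0.625.
Right endpoints: 2.125, 2.75, 3.375, 4.
f(2.125) = 5.375, f(2.75) = 7.25, f(3.375) = 9.125, f(4) = 11.
Sum = Δt · [f(2.125) + f(2.75) + f(3.375) + f(4)].
Sum = 20.46875.

20.46875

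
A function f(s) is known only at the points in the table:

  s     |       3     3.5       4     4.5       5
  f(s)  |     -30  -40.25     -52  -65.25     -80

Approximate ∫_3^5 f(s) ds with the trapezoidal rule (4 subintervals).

-106.25

Δs = 0.5.
T_4 = (0.5/2)·[(-30) + 2·(-40.25) + 2·(-52) + 2·(-65.25) + (-80)] = -106.25.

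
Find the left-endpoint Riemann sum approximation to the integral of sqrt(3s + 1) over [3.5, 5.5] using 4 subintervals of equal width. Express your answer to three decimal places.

Δs = (5.5 − 3.5)/4 = 0.5.
Left endpoints: 3.5, 4, 4.5, 5.
f(3.5) ≈ 3.391, f(4) ≈ 3.606, f(4.5) ≈ 3.808, f(5) ≈ 4.000.
Sum = Δs · [f(3.5) + f(4) + f(4.5) + f(5)].
Sum ≈ 7.402.

7.402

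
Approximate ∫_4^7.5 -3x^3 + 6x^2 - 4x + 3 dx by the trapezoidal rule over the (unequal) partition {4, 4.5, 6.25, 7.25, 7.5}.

-1583.1015625

Subinterval widths: 0.5, 1.75, 1, 0.25.
f(4) = -109, f(4.5) = -166.875, f(6.25) = -520.046875, f(7.25) = -853.859375, f(7.5) = -955.125.
On each subinterval the trapezoid contributes (Δx_i/2)·[f(x_{i-1}) + f(x_i)].
Sum = -1583.1015625.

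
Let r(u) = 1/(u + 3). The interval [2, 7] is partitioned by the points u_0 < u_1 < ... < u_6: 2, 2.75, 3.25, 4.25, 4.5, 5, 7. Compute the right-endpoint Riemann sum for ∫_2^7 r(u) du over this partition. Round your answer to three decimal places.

0.644

Subinterval widths: 0.75, 0.5, 1, 0.25, 0.5, 2.
Right endpoints: 2.75, 3.25, 4.25, 4.5, 5, 7.
r(2.75) = 4/23, r(3.25) = 0.16, r(4.25) = 4/29, r(4.5) = 2/15, r(5) = 0.125, r(7) = 0.1.
Sum = Σ Δu_i · r(u_i).
Sum ≈ 0.644.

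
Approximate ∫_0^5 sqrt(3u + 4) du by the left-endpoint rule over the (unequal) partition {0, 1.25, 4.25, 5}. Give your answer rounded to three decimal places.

Subinterval widths: 1.25, 3, 0.75.
Left endpoints: 0, 1.25, 4.25.
f(0) ≈ 2.000, f(1.25) ≈ 2.784, f(4.25) ≈ 4.093.
Sum = Σ Δu_i · f(u_i).
Sum ≈ 13.921.

13.921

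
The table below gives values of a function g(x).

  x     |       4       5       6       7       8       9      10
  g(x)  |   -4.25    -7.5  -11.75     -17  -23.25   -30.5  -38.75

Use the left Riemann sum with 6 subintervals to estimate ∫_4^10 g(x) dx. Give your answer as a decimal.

-94.25

Δx = 1.
Sum = 1·[(-4.25) + (-7.5) + (-11.75) + (-17) + (-23.25) + (-30.5)] = -94.25.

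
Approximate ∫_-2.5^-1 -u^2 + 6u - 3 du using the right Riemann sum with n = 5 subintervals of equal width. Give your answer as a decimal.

Δu = (-1 − (-2.5))/5 = 0.3.
Right endpoints: -2.2, -1.9, -1.6, -1.3, -1.
f(-2.2) = -21.04, f(-1.9) = -18.01, f(-1.6) = -15.16, f(-1.3) = -12.49, f(-1) = -10.
Sum = Δu · [f(-2.2) + f(-1.9) + f(-1.6) + f(-1.3) + f(-1)].
Sum = -23.01.

-23.01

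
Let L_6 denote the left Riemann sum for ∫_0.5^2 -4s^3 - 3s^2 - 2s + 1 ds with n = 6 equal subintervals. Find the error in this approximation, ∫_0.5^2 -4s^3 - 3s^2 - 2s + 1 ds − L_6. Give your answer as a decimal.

Exact integral: ∫_0.5^2 f(s) ds = -26.0625.
L_6 = -20.625.
Error = -26.0625 − (-20.625) = -5.4375.

-5.4375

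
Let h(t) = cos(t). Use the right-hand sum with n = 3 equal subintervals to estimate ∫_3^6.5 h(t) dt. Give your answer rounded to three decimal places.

1.213

Δt = (6.5 − 3)/3 = 7/6.
Right endpoints: 25/6, 16/3, 6.5.
h(25/6) ≈ -0.519, h(16/3) ≈ 0.582, h(6.5) ≈ 0.977.
Sum = Δt · [h(25/6) + h(16/3) + h(6.5)].
Sum ≈ 1.213.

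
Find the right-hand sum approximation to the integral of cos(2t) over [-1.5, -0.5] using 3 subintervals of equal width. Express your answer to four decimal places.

-0.0821

Δt = (-0.5 − (-1.5))/3 = 1/3.
Right endpoints: -7/6, -5/6, -0.5.
f(-7/6) ≈ -0.6908, f(-5/6) ≈ -0.0957, f(-0.5) ≈ 0.5403.
Sum = Δt · [f(-7/6) + f(-5/6) + f(-0.5)].
Sum ≈ -0.0821.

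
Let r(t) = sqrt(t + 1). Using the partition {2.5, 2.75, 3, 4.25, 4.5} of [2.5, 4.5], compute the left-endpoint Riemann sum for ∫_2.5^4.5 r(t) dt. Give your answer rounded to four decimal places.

Subinterval widths: 0.25, 0.25, 1.25, 0.25.
Left endpoints: 2.5, 2.75, 3, 4.25.
r(2.5) ≈ 1.8708, r(2.75) ≈ 1.9365, r(3) ≈ 2.0000, r(4.25) ≈ 2.2913.
Sum = Σ Δt_i · r(t_i).
Sum ≈ 4.0247.

4.0247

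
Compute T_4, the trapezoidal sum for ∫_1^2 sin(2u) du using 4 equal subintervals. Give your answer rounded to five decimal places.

Δu = (2 − 1)/4 = 0.25.
f(1) ≈ 0.90930, f(1.25) ≈ 0.59847, f(1.5) ≈ 0.14112, f(1.75) ≈ -0.35078, f(2) ≈ -0.75680.
T_4 = (Δu/2)·[f(u_0) + 2f(u_1) + 2f(u_2) + 2f(u_3) + f(u_4)].
Sum ≈ 0.11626.

0.11626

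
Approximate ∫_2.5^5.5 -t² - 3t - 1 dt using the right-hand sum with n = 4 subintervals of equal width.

Δt = (5.5 − 2.5)/4 = 0.75.
Right endpoints: 3.25, 4, 4.75, 5.5.
f(3.25) = -21.3125, f(4) = -29, f(4.75) = -37.8125, f(5.5) = -47.75.
Sum = Δt · [f(3.25) + f(4) + f(4.75) + f(5.5)].
Sum = -101.90625.

-101.90625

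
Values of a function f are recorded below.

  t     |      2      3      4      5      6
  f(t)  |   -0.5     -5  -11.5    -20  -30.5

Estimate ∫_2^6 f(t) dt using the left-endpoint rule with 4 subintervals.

Δt = 1.
Sum = 1·[(-0.5) + (-5) + (-11.5) + (-20)] = -37.

-37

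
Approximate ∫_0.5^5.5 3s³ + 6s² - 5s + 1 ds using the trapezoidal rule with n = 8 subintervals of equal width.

Δs = (5.5 − 0.5)/8 = 0.625.
f(0.5) = 0.375, f(1.125) = 3707/512, f(1.75) = 26.703125, f(2.375) = 32337/512, f(3) = 121, f(3.625) = 104767/512, f(4.25) = 318.421875, f(4.875) = 238997/512, f(5.5) = 654.125.
T_8 = (Δs/2)·[f(s_0) + 2f(s_1) + ... + 2f(s_{7}) + f(s_8)].
Sum = 959.4921875.

959.4921875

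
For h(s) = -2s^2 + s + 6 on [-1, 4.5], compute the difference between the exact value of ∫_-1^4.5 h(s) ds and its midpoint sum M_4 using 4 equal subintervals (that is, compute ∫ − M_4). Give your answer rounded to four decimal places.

-1.7331

Exact integral: ∫_-1^4.5 h(s) ds ≈ -18.791667.
M_4 = -17.05859375.
Error ≈ -18.791667 − (-17.05859375) ≈ -1.7331.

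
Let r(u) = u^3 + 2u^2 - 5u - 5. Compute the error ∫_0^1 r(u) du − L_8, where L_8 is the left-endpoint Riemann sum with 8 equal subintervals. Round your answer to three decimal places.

Exact integral: ∫_0^1 r(u) du ≈ -6.58333.
L_8 = -6.44921875.
Error ≈ -6.58333 − (-6.44921875) ≈ -0.134.

-0.134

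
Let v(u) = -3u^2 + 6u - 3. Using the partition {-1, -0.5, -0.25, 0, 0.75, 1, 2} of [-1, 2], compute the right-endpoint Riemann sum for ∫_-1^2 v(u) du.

Subinterval widths: 0.5, 0.25, 0.25, 0.75, 0.25, 1.
Right endpoints: -0.5, -0.25, 0, 0.75, 1, 2.
v(-0.5) = -6.75, v(-0.25) = -4.6875, v(0) = -3, v(0.75) = -0.1875, v(1) = 0, v(2) = -3.
Sum = Σ Δu_i · v(u_i).
Sum = -8.4375.

-8.4375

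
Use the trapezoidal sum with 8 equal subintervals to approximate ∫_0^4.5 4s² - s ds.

Δs = (4.5 − 0)/8 = 0.5625.
f(0) = 0, f(0.5625) = 0.703125, f(1.125) = 3.9375, f(1.6875) = 9.703125, f(2.25) = 18, f(2.8125) = 28.828125, f(3.375) = 42.1875, f(3.9375) = 58.078125, f(4.5) = 76.5.
T_8 = (Δs/2)·[f(s_0) + 2f(s_1) + ... + 2f(s_{7}) + f(s_8)].
Sum = 112.32421875.

112.32421875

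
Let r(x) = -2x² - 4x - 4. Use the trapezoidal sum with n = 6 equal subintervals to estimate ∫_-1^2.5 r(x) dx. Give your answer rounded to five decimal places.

Δx = (2.5 − (-1))/6 = 7/12.
r(-1) = -2, r(-5/12) = -193/72, r(1/6) = -85/18, r(0.75) = -8.125, r(4/3) = -116/9, r(23/12) = -1369/72, r(2.5) = -26.5.
T_6 = (Δx/2)·[r(x_0) + 2r(x_1) + ... + 2r(x_{5}) + r(x_6)].
Sum ≈ -35.98032.

-35.98032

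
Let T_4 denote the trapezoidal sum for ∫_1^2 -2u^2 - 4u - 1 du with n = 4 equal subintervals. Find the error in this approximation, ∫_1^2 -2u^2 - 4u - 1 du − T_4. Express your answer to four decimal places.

Exact integral: ∫_1^2 f(u) du ≈ -11.666667.
T_4 = -11.6875.
Error ≈ -11.666667 − (-11.6875) ≈ 0.0208.

0.0208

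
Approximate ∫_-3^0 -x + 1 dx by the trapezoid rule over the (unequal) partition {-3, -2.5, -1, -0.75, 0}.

Subinterval widths: 0.5, 1.5, 0.25, 0.75.
f(-3) = 4, f(-2.5) = 3.5, f(-1) = 2, f(-0.75) = 1.75, f(0) = 1.
On each subinterval the trapezoid contributes (Δx_i/2)·[f(x_{i-1}) + f(x_i)].
Sum = 7.5.

7.5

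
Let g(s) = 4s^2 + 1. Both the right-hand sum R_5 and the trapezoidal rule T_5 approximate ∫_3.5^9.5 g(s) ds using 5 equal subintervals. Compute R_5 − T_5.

187.2

R_5 = 1284.96.
T_5 = 1097.76.
R_5 − T_5 = 187.2.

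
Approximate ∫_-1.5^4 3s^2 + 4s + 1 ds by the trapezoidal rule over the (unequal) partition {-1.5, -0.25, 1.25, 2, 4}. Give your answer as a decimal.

107.25

Subinterval widths: 1.25, 1.5, 0.75, 2.
f(-1.5) = 1.75, f(-0.25) = 0.1875, f(1.25) = 10.6875, f(2) = 21, f(4) = 65.
On each subinterval the trapezoid contributes (Δs_i/2)·[f(s_{i-1}) + f(s_i)].
Sum = 107.25.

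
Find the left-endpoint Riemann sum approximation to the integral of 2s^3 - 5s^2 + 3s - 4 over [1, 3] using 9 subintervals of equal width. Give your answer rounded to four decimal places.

-1.2181

Δs = (3 − 1)/9 = 2/9.
Left endpoints: 1, 11/9, 13/9, 5/3, 17/9, 19/9, 7/3, 23/9, 25/9.
f(1) = -4, f(11/9) = -3026/729, f(13/9) = -2968/729, f(5/3) = -98/27, f(17/9) = -1964/729, f(19/9) = -826/729, f(7/3) = 32/27, f(23/9) = 3202/729, f(25/9) = 6284/729.
Sum = Δs · [f(1) + f(11/9) + f(13/9) + ...].
Sum ≈ -1.2181.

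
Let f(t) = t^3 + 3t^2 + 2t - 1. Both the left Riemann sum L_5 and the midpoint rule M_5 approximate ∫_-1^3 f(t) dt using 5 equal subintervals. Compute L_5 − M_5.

-20.16

L_5 = 30.56.
M_5 = 50.72.
L_5 − M_5 = -20.16.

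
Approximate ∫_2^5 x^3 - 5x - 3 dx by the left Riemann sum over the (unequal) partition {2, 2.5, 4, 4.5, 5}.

51

Subinterval widths: 0.5, 1.5, 0.5, 0.5.
Left endpoints: 2, 2.5, 4, 4.5.
f(2) = -5, f(2.5) = 0.125, f(4) = 41, f(4.5) = 65.625.
Sum = Σ Δx_i · f(x_i).
Sum = 51.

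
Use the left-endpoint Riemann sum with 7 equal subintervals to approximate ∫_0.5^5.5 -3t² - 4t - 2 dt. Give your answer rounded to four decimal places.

-198.2398

Δt = (5.5 − 0.5)/7 = 5/7.
Left endpoints: 0.5, 17/14, 27/14, 37/14, 47/14, 57/14, 67/14.
f(0.5) = -4.75, f(17/14) = -2211/196, f(27/14) = -4091/196, f(37/14) = -6571/196, f(47/14) = -9651/196, f(57/14) = -13331/196, f(67/14) = -17611/196.
Sum = Δt · [f(0.5) + f(17/14) + f(27/14) + ...].
Sum ≈ -198.2398.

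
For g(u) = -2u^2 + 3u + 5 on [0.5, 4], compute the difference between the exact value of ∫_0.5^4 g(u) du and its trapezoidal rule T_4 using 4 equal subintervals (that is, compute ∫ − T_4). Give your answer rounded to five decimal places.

0.89323

Exact integral: ∫_0.5^4 g(u) du ≈ -1.4583333.
T_4 = -2.3515625.
Error ≈ -1.4583333 − (-2.3515625) ≈ 0.89323.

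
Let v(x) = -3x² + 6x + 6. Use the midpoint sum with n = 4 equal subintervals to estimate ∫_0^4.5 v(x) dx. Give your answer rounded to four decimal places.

Δx = (4.5 − 0)/4 = 1.125.
Midpoints: 0.5625, 1.6875, 2.8125, 3.9375.
v(0.5625) = 8.42578125, v(1.6875) = 7.58203125, v(2.8125) = -0.85546875, v(3.9375) = -16.88671875.
Sum = Δx · [v(0.5625) + v(1.6875) + v(2.8125) + v(3.9375)].
Sum ≈ -1.9512.

-1.9512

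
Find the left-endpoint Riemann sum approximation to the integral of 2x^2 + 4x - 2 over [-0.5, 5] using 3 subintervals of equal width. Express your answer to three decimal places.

62.537

Δx = (5 − (-0.5))/3 = 11/6.
Left endpoints: -0.5, 4/3, 19/6.
f(-0.5) = -3.5, f(4/3) = 62/9, f(19/6) = 553/18.
Sum = Δx · [f(-0.5) + f(4/3) + f(19/6)].
Sum ≈ 62.537.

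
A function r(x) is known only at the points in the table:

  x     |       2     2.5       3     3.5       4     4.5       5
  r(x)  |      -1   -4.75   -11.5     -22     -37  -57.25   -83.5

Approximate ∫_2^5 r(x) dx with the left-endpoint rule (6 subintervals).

-66.75

Δx = 0.5.
Sum = 0.5·[(-1) + (-4.75) + (-11.5) + (-22) + (-37) + (-57.25)] = -66.75.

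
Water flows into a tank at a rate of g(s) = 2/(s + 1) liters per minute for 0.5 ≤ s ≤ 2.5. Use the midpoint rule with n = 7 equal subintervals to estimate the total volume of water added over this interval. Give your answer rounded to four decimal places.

Δs = (2.5 − 0.5)/7 = 2/7.
Midpoints: 9/14, 13/14, 17/14, 1.5, 25/14, 29/14, 33/14.
g(9/14) = 28/23, g(13/14) = 28/27, g(17/14) = 28/31, g(1.5) = 0.8, g(25/14) = 28/39, g(29/14) = 28/43, g(33/14) = 28/47.
Sum = Δs · [g(9/14) + g(13/14) + g(17/14) + ...].
Sum ≈ 1.6921.

1.6921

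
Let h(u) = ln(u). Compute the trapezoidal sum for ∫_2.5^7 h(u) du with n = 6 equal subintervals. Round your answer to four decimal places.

Δu = (7 − 2.5)/6 = 0.75.
h(2.5) ≈ 0.9163, h(3.25) ≈ 1.1787, h(4) ≈ 1.3863, h(4.75) ≈ 1.5581, h(5.5) ≈ 1.7047, h(6.25) ≈ 1.8326, h(7) ≈ 1.9459.
T_6 = (Δu/2)·[h(u_0) + 2h(u_1) + ... + 2h(u_{5}) + h(u_6)].
Sum ≈ 6.8186.

6.8186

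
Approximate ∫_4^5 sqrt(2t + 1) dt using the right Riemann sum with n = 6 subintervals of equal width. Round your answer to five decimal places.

Δt = (5 − 4)/6 = 1/6.
Right endpoints: 25/6, 13/3, 4.5, 14/3, 29/6, 5.
f(25/6) ≈ 3.05505, f(13/3) ≈ 3.10913, f(4.5) ≈ 3.16228, f(14/3) ≈ 3.21455, f(29/6) ≈ 3.26599, f(5) ≈ 3.31662.
Sum = Δt · [f(25/6) + f(13/3) + f(4.5) + ...].
Sum ≈ 3.18727.

3.18727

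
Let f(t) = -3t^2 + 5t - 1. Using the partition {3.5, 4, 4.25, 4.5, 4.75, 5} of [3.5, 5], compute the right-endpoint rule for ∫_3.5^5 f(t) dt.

-56.78125

Subinterval widths: 0.5, 0.25, 0.25, 0.25, 0.25.
Right endpoints: 4, 4.25, 4.5, 4.75, 5.
f(4) = -29, f(4.25) = -33.9375, f(4.5) = -39.25, f(4.75) = -44.9375, f(5) = -51.
Sum = Σ Δt_i · f(t_i).
Sum = -56.78125.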